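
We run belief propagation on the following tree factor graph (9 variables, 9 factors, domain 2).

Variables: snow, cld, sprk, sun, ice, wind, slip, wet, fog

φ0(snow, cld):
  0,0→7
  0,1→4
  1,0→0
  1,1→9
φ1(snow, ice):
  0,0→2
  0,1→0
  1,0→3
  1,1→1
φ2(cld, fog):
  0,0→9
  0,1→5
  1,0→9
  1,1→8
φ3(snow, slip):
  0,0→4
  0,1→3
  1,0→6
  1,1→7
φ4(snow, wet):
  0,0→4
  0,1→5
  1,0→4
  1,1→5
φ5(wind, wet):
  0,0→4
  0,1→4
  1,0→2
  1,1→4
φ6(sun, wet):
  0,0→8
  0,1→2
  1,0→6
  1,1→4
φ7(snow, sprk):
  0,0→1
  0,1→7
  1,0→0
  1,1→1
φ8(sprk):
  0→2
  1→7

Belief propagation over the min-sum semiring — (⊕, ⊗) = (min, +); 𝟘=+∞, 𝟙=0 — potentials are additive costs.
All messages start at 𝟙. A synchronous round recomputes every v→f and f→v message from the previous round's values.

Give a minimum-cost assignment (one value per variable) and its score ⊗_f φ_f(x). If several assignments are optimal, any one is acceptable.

init: all messages = 𝟙 over 2 values
r1 m[φ0→snow] = [4, 0]
r1 m[φ0→cld] = [0, 4]
r1 m[φ1→snow] = [0, 1]
r1 m[φ1→ice] = [2, 0]
r1 m[φ2→cld] = [5, 8]
r1 m[φ2→fog] = [9, 5]
r1 m[φ3→snow] = [3, 6]
r1 m[φ3→slip] = [4, 3]
r1 m[φ4→snow] = [4, 4]
r1 m[φ4→wet] = [4, 5]
r1 m[φ5→wind] = [4, 2]
r1 m[φ5→wet] = [2, 4]
r1 m[φ6→sun] = [2, 4]
r1 m[φ6→wet] = [6, 2]
r1 m[φ7→snow] = [1, 0]
r1 m[φ7→sprk] = [0, 1]
r1 m[φ8→sprk] = [2, 7]
r1 m[snow→φ0] = [0, 0]
r1 m[snow→φ1] = [0, 0]
r1 m[snow→φ3] = [0, 0]
r1 m[snow→φ4] = [0, 0]
r1 m[snow→φ7] = [0, 0]
r1 m[cld→φ0] = [0, 0]
r1 m[cld→φ2] = [0, 0]
r1 m[sprk→φ7] = [0, 0]
r1 m[sprk→φ8] = [0, 0]
r1 m[sun→φ6] = [0, 0]
r1 m[ice→φ1] = [0, 0]
r1 m[wind→φ5] = [0, 0]
r1 m[slip→φ3] = [0, 0]
r1 m[wet→φ4] = [0, 0]
r1 m[wet→φ5] = [0, 0]
r1 m[wet→φ6] = [0, 0]
r1 m[fog→φ2] = [0, 0]
r2 m[φ0→snow] = [4, 0]
r2 m[φ0→cld] = [0, 4]
r2 m[φ1→snow] = [0, 1]
r2 m[φ1→ice] = [2, 0]
r2 m[φ2→cld] = [5, 8]
r2 m[φ2→fog] = [9, 5]
r2 m[φ3→snow] = [3, 6]
r2 m[φ3→slip] = [4, 3]
r2 m[φ4→snow] = [4, 4]
r2 m[φ4→wet] = [4, 5]
r2 m[φ5→wind] = [4, 2]
r2 m[φ5→wet] = [2, 4]
r2 m[φ6→sun] = [2, 4]
r2 m[φ6→wet] = [6, 2]
r2 m[φ7→snow] = [1, 0]
r2 m[φ7→sprk] = [0, 1]
r2 m[φ8→sprk] = [2, 7]
r2 m[snow→φ0] = [8, 11]
r2 m[snow→φ1] = [12, 10]
r2 m[snow→φ3] = [9, 5]
r2 m[snow→φ4] = [8, 7]
r2 m[snow→φ7] = [11, 11]
r2 m[cld→φ0] = [5, 8]
r2 m[cld→φ2] = [0, 4]
r2 m[sprk→φ7] = [2, 7]
r2 m[sprk→φ8] = [0, 1]
r2 m[sun→φ6] = [0, 0]
r2 m[ice→φ1] = [0, 0]
r2 m[wind→φ5] = [0, 0]
r2 m[slip→φ3] = [0, 0]
r2 m[wet→φ4] = [8, 6]
r2 m[wet→φ5] = [10, 7]
r2 m[wet→φ6] = [6, 9]
r2 m[fog→φ2] = [0, 0]
r3 m[φ0→snow] = [12, 5]
r3 m[φ0→cld] = [11, 12]
r3 m[φ1→snow] = [0, 1]
r3 m[φ1→ice] = [13, 11]
r3 m[φ2→cld] = [5, 8]
r3 m[φ2→fog] = [9, 5]
r3 m[φ3→snow] = [3, 6]
r3 m[φ3→slip] = [11, 12]
r3 m[φ4→snow] = [11, 11]
r3 m[φ4→wet] = [11, 12]
r3 m[φ5→wind] = [11, 11]
r3 m[φ5→wet] = [2, 4]
r3 m[φ6→sun] = [11, 12]
r3 m[φ6→wet] = [6, 2]
r3 m[φ7→snow] = [3, 2]
r3 m[φ7→sprk] = [11, 12]
r3 m[φ8→sprk] = [2, 7]
r3 m[snow→φ0] = [8, 11]
r3 m[snow→φ1] = [12, 10]
r3 m[snow→φ3] = [9, 5]
r3 m[snow→φ4] = [8, 7]
r3 m[snow→φ7] = [11, 11]
r3 m[cld→φ0] = [5, 8]
r3 m[cld→φ2] = [0, 4]
r3 m[sprk→φ7] = [2, 7]
r3 m[sprk→φ8] = [0, 1]
r3 m[sun→φ6] = [0, 0]
r3 m[ice→φ1] = [0, 0]
r3 m[wind→φ5] = [0, 0]
r3 m[slip→φ3] = [0, 0]
r3 m[wet→φ4] = [8, 6]
r3 m[wet→φ5] = [10, 7]
r3 m[wet→φ6] = [6, 9]
r3 m[fog→φ2] = [0, 0]
r4 m[φ0→snow] = [12, 5]
r4 m[φ0→cld] = [11, 12]
r4 m[φ1→snow] = [0, 1]
r4 m[φ1→ice] = [13, 11]
r4 m[φ2→cld] = [5, 8]
r4 m[φ2→fog] = [9, 5]
r4 m[φ3→snow] = [3, 6]
r4 m[φ3→slip] = [11, 12]
r4 m[φ4→snow] = [11, 11]
r4 m[φ4→wet] = [11, 12]
r4 m[φ5→wind] = [11, 11]
r4 m[φ5→wet] = [2, 4]
r4 m[φ6→sun] = [11, 12]
r4 m[φ6→wet] = [6, 2]
r4 m[φ7→snow] = [3, 2]
r4 m[φ7→sprk] = [11, 12]
r4 m[φ8→sprk] = [2, 7]
r4 m[snow→φ0] = [17, 20]
r4 m[snow→φ1] = [29, 24]
r4 m[snow→φ3] = [26, 19]
r4 m[snow→φ4] = [18, 14]
r4 m[snow→φ7] = [26, 23]
r4 m[cld→φ0] = [5, 8]
r4 m[cld→φ2] = [11, 12]
r4 m[sprk→φ7] = [2, 7]
r4 m[sprk→φ8] = [11, 12]
r4 m[sun→φ6] = [0, 0]
r4 m[ice→φ1] = [0, 0]
r4 m[wind→φ5] = [0, 0]
r4 m[slip→φ3] = [0, 0]
r4 m[wet→φ4] = [8, 6]
r4 m[wet→φ5] = [17, 14]
r4 m[wet→φ6] = [13, 16]
r4 m[fog→φ2] = [0, 0]
r5 m[φ0→snow] = [12, 5]
r5 m[φ0→cld] = [20, 21]
r5 m[φ1→snow] = [0, 1]
r5 m[φ1→ice] = [27, 25]
r5 m[φ2→cld] = [5, 8]
r5 m[φ2→fog] = [20, 16]
r5 m[φ3→snow] = [3, 6]
r5 m[φ3→slip] = [25, 26]
r5 m[φ4→snow] = [11, 11]
r5 m[φ4→wet] = [18, 19]
r5 m[φ5→wind] = [18, 18]
r5 m[φ5→wet] = [2, 4]
r5 m[φ6→sun] = [18, 19]
r5 m[φ6→wet] = [6, 2]
r5 m[φ7→snow] = [3, 2]
r5 m[φ7→sprk] = [23, 24]
r5 m[φ8→sprk] = [2, 7]
r5 m[snow→φ0] = [17, 20]
r5 m[snow→φ1] = [29, 24]
r5 m[snow→φ3] = [26, 19]
r5 m[snow→φ4] = [18, 14]
r5 m[snow→φ7] = [26, 23]
r5 m[cld→φ0] = [5, 8]
r5 m[cld→φ2] = [11, 12]
r5 m[sprk→φ7] = [2, 7]
r5 m[sprk→φ8] = [11, 12]
r5 m[sun→φ6] = [0, 0]
r5 m[ice→φ1] = [0, 0]
r5 m[wind→φ5] = [0, 0]
r5 m[slip→φ3] = [0, 0]
r5 m[wet→φ4] = [8, 6]
r5 m[wet→φ5] = [17, 14]
r5 m[wet→φ6] = [13, 16]
r5 m[fog→φ2] = [0, 0]
r6 m[φ0→snow] = [12, 5]
r6 m[φ0→cld] = [20, 21]
r6 m[φ1→snow] = [0, 1]
r6 m[φ1→ice] = [27, 25]
r6 m[φ2→cld] = [5, 8]
r6 m[φ2→fog] = [20, 16]
r6 m[φ3→snow] = [3, 6]
r6 m[φ3→slip] = [25, 26]
r6 m[φ4→snow] = [11, 11]
r6 m[φ4→wet] = [18, 19]
r6 m[φ5→wind] = [18, 18]
r6 m[φ5→wet] = [2, 4]
r6 m[φ6→sun] = [18, 19]
r6 m[φ6→wet] = [6, 2]
r6 m[φ7→snow] = [3, 2]
r6 m[φ7→sprk] = [23, 24]
r6 m[φ8→sprk] = [2, 7]
r6 m[snow→φ0] = [17, 20]
r6 m[snow→φ1] = [29, 24]
r6 m[snow→φ3] = [26, 19]
r6 m[snow→φ4] = [18, 14]
r6 m[snow→φ7] = [26, 23]
r6 m[cld→φ0] = [5, 8]
r6 m[cld→φ2] = [20, 21]
r6 m[sprk→φ7] = [2, 7]
r6 m[sprk→φ8] = [23, 24]
r6 m[sun→φ6] = [0, 0]
r6 m[ice→φ1] = [0, 0]
r6 m[wind→φ5] = [0, 0]
r6 m[slip→φ3] = [0, 0]
r6 m[wet→φ4] = [8, 6]
r6 m[wet→φ5] = [24, 21]
r6 m[wet→φ6] = [20, 23]
r6 m[fog→φ2] = [0, 0]
r7 m[φ0→snow] = [12, 5]
r7 m[φ0→cld] = [20, 21]
r7 m[φ1→snow] = [0, 1]
r7 m[φ1→ice] = [27, 25]
r7 m[φ2→cld] = [5, 8]
r7 m[φ2→fog] = [29, 25]
r7 m[φ3→snow] = [3, 6]
r7 m[φ3→slip] = [25, 26]
r7 m[φ4→snow] = [11, 11]
r7 m[φ4→wet] = [18, 19]
r7 m[φ5→wind] = [25, 25]
r7 m[φ5→wet] = [2, 4]
r7 m[φ6→sun] = [25, 26]
r7 m[φ6→wet] = [6, 2]
r7 m[φ7→snow] = [3, 2]
r7 m[φ7→sprk] = [23, 24]
r7 m[φ8→sprk] = [2, 7]
r7 m[snow→φ0] = [17, 20]
r7 m[snow→φ1] = [29, 24]
r7 m[snow→φ3] = [26, 19]
r7 m[snow→φ4] = [18, 14]
r7 m[snow→φ7] = [26, 23]
r7 m[cld→φ0] = [5, 8]
r7 m[cld→φ2] = [20, 21]
r7 m[sprk→φ7] = [2, 7]
r7 m[sprk→φ8] = [23, 24]
r7 m[sun→φ6] = [0, 0]
r7 m[ice→φ1] = [0, 0]
r7 m[wind→φ5] = [0, 0]
r7 m[slip→φ3] = [0, 0]
r7 m[wet→φ4] = [8, 6]
r7 m[wet→φ5] = [24, 21]
r7 m[wet→φ6] = [20, 23]
r7 m[fog→φ2] = [0, 0]
r8 m[φ0→snow] = [12, 5]
r8 m[φ0→cld] = [20, 21]
r8 m[φ1→snow] = [0, 1]
r8 m[φ1→ice] = [27, 25]
r8 m[φ2→cld] = [5, 8]
r8 m[φ2→fog] = [29, 25]
r8 m[φ3→snow] = [3, 6]
r8 m[φ3→slip] = [25, 26]
r8 m[φ4→snow] = [11, 11]
r8 m[φ4→wet] = [18, 19]
r8 m[φ5→wind] = [25, 25]
r8 m[φ5→wet] = [2, 4]
r8 m[φ6→sun] = [25, 26]
r8 m[φ6→wet] = [6, 2]
r8 m[φ7→snow] = [3, 2]
r8 m[φ7→sprk] = [23, 24]
r8 m[φ8→sprk] = [2, 7]
r8 m[snow→φ0] = [17, 20]
r8 m[snow→φ1] = [29, 24]
r8 m[snow→φ3] = [26, 19]
r8 m[snow→φ4] = [18, 14]
r8 m[snow→φ7] = [26, 23]
r8 m[cld→φ0] = [5, 8]
r8 m[cld→φ2] = [20, 21]
r8 m[sprk→φ7] = [2, 7]
r8 m[sprk→φ8] = [23, 24]
r8 m[sun→φ6] = [0, 0]
r8 m[ice→φ1] = [0, 0]
r8 m[wind→φ5] = [0, 0]
r8 m[slip→φ3] = [0, 0]
r8 m[wet→φ4] = [8, 6]
r8 m[wet→φ5] = [24, 21]
r8 m[wet→φ6] = [20, 23]
r8 m[fog→φ2] = [0, 0]
fixed point reached at round 8
traceback from snow: (snow=1, cld=0, sprk=0, sun=0, ice=1, wind=0, slip=0, wet=1, fog=1), score=25

assignment: (snow=1, cld=0, sprk=0, sun=0, ice=1, wind=0, slip=0, wet=1, fog=1); score = 25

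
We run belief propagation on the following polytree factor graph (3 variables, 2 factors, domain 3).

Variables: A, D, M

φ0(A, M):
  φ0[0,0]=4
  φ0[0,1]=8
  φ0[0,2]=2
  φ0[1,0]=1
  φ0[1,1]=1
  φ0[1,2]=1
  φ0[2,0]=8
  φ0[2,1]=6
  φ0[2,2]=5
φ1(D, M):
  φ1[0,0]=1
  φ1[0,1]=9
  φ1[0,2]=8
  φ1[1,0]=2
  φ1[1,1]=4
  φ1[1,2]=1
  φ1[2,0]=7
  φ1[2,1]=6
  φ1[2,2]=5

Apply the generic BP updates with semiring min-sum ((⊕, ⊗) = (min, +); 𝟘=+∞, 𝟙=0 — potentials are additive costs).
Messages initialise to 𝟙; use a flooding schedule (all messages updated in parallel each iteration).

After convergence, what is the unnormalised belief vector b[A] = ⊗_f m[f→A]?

b[A] = [3, 2, 6]

init: all messages = 𝟙 over 3 values
r1 m[φ0→A] = [2, 1, 5]
r1 m[φ0→M] = [1, 1, 1]
r1 m[φ1→D] = [1, 1, 5]
r1 m[φ1→M] = [1, 4, 1]
r1 m[A→φ0] = [0, 0, 0]
r1 m[D→φ1] = [0, 0, 0]
r1 m[M→φ0] = [0, 0, 0]
r1 m[M→φ1] = [0, 0, 0]
r2 m[φ0→A] = [2, 1, 5]
r2 m[φ0→M] = [1, 1, 1]
r2 m[φ1→D] = [1, 1, 5]
r2 m[φ1→M] = [1, 4, 1]
r2 m[A→φ0] = [0, 0, 0]
r2 m[D→φ1] = [0, 0, 0]
r2 m[M→φ0] = [1, 4, 1]
r2 m[M→φ1] = [1, 1, 1]
r3 m[φ0→A] = [3, 2, 6]
r3 m[φ0→M] = [1, 1, 1]
r3 m[φ1→D] = [2, 2, 6]
r3 m[φ1→M] = [1, 4, 1]
r3 m[A→φ0] = [0, 0, 0]
r3 m[D→φ1] = [0, 0, 0]
r3 m[M→φ0] = [1, 4, 1]
r3 m[M→φ1] = [1, 1, 1]
r4 m[φ0→A] = [3, 2, 6]
r4 m[φ0→M] = [1, 1, 1]
r4 m[φ1→D] = [2, 2, 6]
r4 m[φ1→M] = [1, 4, 1]
r4 m[A→φ0] = [0, 0, 0]
r4 m[D→φ1] = [0, 0, 0]
r4 m[M→φ0] = [1, 4, 1]
r4 m[M→φ1] = [1, 1, 1]
fixed point reached at round 4
b[A] = ⊗ incoming = [3, 2, 6]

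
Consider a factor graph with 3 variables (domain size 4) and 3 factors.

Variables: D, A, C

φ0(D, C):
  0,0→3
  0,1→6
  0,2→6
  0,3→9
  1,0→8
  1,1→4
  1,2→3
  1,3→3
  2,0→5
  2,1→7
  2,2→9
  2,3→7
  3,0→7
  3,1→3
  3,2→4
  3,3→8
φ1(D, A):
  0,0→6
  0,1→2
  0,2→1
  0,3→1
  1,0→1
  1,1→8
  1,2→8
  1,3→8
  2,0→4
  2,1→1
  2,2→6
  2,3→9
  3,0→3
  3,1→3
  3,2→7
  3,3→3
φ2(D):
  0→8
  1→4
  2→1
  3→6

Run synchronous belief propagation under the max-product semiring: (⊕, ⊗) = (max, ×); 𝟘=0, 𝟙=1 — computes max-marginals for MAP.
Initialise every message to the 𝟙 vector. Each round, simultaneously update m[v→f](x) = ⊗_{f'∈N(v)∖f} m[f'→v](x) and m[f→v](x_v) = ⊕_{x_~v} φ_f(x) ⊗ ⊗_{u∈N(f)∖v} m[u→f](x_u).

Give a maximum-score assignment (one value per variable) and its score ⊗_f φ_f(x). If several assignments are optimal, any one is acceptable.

init: all messages = 𝟙 over 4 values
r1 m[φ0→D] = [9, 8, 9, 8]
r1 m[φ0→C] = [8, 7, 9, 9]
r1 m[φ1→D] = [6, 8, 9, 7]
r1 m[φ1→A] = [6, 8, 8, 9]
r1 m[φ2→D] = [8, 4, 1, 6]
r1 m[D→φ0] = [1, 1, 1, 1]
r1 m[D→φ1] = [1, 1, 1, 1]
r1 m[D→φ2] = [1, 1, 1, 1]
r1 m[A→φ1] = [1, 1, 1, 1]
r1 m[C→φ0] = [1, 1, 1, 1]
r2 m[φ0→D] = [9, 8, 9, 8]
r2 m[φ0→C] = [8, 7, 9, 9]
r2 m[φ1→D] = [6, 8, 9, 7]
r2 m[φ1→A] = [6, 8, 8, 9]
r2 m[φ2→D] = [8, 4, 1, 6]
r2 m[D→φ0] = [48, 32, 9, 42]
r2 m[D→φ1] = [72, 32, 9, 48]
r2 m[D→φ2] = [54, 64, 81, 56]
r2 m[A→φ1] = [1, 1, 1, 1]
r2 m[C→φ0] = [1, 1, 1, 1]
r3 m[φ0→D] = [9, 8, 9, 8]
r3 m[φ0→C] = [294, 288, 288, 432]
r3 m[φ1→D] = [6, 8, 9, 7]
r3 m[φ1→A] = [432, 256, 336, 256]
r3 m[φ2→D] = [8, 4, 1, 6]
r3 m[D→φ0] = [48, 32, 9, 42]
r3 m[D→φ1] = [72, 32, 9, 48]
r3 m[D→φ2] = [54, 64, 81, 56]
r3 m[A→φ1] = [1, 1, 1, 1]
r3 m[C→φ0] = [1, 1, 1, 1]
r4 m[φ0→D] = [9, 8, 9, 8]
r4 m[φ0→C] = [294, 288, 288, 432]
r4 m[φ1→D] = [6, 8, 9, 7]
r4 m[φ1→A] = [432, 256, 336, 256]
r4 m[φ2→D] = [8, 4, 1, 6]
r4 m[D→φ0] = [48, 32, 9, 42]
r4 m[D→φ1] = [72, 32, 9, 48]
r4 m[D→φ2] = [54, 64, 81, 56]
r4 m[A→φ1] = [1, 1, 1, 1]
r4 m[C→φ0] = [1, 1, 1, 1]
fixed point reached at round 4
traceback from D: (D=0, A=0, C=3), score=432

assignment: (D=0, A=0, C=3); score = 432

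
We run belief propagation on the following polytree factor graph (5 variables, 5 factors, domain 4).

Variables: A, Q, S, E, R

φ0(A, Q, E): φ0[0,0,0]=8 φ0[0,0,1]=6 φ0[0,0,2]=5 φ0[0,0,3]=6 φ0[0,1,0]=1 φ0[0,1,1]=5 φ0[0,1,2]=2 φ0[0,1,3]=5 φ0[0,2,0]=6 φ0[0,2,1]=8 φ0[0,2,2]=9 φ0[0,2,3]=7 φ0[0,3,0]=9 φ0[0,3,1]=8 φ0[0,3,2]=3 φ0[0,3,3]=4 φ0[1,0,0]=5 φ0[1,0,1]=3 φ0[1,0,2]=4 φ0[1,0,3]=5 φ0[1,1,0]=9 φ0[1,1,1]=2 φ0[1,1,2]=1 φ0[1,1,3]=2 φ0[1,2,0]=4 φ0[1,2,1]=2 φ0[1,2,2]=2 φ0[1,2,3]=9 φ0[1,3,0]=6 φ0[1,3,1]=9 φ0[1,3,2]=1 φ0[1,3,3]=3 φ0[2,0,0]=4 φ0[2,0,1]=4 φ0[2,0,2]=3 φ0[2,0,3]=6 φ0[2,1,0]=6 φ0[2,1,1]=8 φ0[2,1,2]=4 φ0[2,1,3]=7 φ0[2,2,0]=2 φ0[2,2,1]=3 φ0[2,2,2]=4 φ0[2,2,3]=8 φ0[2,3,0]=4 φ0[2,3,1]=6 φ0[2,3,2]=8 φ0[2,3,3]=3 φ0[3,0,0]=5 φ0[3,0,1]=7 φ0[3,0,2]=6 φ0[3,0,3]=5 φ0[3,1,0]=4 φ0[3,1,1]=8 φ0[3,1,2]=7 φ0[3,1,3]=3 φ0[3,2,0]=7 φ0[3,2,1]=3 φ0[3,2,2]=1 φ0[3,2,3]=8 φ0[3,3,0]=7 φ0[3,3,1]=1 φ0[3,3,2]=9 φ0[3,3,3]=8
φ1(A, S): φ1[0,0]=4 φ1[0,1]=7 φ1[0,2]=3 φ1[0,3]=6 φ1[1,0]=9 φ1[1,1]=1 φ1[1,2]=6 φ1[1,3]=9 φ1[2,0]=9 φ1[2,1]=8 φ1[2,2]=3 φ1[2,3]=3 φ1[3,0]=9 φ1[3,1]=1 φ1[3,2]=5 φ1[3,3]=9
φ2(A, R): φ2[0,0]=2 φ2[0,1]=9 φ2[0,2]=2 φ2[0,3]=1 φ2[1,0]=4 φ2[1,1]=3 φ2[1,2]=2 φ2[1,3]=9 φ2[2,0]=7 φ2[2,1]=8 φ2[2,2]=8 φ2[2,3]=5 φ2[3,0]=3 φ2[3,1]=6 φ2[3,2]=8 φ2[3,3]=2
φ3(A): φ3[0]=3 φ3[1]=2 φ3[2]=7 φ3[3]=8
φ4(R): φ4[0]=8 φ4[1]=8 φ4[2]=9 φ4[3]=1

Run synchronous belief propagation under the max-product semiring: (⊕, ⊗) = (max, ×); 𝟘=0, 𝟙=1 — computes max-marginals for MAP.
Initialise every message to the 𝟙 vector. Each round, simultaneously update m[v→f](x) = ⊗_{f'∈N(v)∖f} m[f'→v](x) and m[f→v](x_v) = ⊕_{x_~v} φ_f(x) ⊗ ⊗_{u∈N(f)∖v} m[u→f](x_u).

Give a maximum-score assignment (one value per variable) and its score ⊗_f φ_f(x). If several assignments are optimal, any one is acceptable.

assignment: (A=3, Q=3, S=0, E=2, R=2); score = 46656

init: all messages = 𝟙 over 4 values
r1 m[φ0→A] = [9, 9, 8, 9]
r1 m[φ0→Q] = [8, 9, 9, 9]
r1 m[φ0→E] = [9, 9, 9, 9]
r1 m[φ1→A] = [7, 9, 9, 9]
r1 m[φ1→S] = [9, 8, 6, 9]
r1 m[φ2→A] = [9, 9, 8, 8]
r1 m[φ2→R] = [7, 9, 8, 9]
r1 m[φ3→A] = [3, 2, 7, 8]
r1 m[φ4→R] = [8, 8, 9, 1]
r1 m[A→φ0] = [1, 1, 1, 1]
r1 m[A→φ1] = [1, 1, 1, 1]
r1 m[A→φ2] = [1, 1, 1, 1]
r1 m[A→φ3] = [1, 1, 1, 1]
r1 m[Q→φ0] = [1, 1, 1, 1]
r1 m[S→φ1] = [1, 1, 1, 1]
r1 m[E→φ0] = [1, 1, 1, 1]
r1 m[R→φ2] = [1, 1, 1, 1]
r1 m[R→φ4] = [1, 1, 1, 1]
r2 m[φ0→A] = [9, 9, 8, 9]
r2 m[φ0→Q] = [8, 9, 9, 9]
r2 m[φ0→E] = [9, 9, 9, 9]
r2 m[φ1→A] = [7, 9, 9, 9]
r2 m[φ1→S] = [9, 8, 6, 9]
r2 m[φ2→A] = [9, 9, 8, 8]
r2 m[φ2→R] = [7, 9, 8, 9]
r2 m[φ3→A] = [3, 2, 7, 8]
r2 m[φ4→R] = [8, 8, 9, 1]
r2 m[A→φ0] = [189, 162, 504, 576]
r2 m[A→φ1] = [243, 162, 448, 576]
r2 m[A→φ2] = [189, 162, 504, 648]
r2 m[A→φ3] = [567, 729, 576, 648]
r2 m[Q→φ0] = [1, 1, 1, 1]
r2 m[S→φ1] = [1, 1, 1, 1]
r2 m[E→φ0] = [1, 1, 1, 1]
r2 m[R→φ2] = [8, 8, 9, 1]
r2 m[R→φ4] = [7, 9, 8, 9]
r3 m[φ0→A] = [9, 9, 8, 9]
r3 m[φ0→Q] = [4032, 4608, 4608, 5184]
r3 m[φ0→E] = [4032, 4608, 5184, 4608]
r3 m[φ1→A] = [7, 9, 9, 9]
r3 m[φ1→S] = [5184, 3584, 2880, 5184]
r3 m[φ2→A] = [72, 32, 72, 72]
r3 m[φ2→R] = [3528, 4032, 5184, 2520]
r3 m[φ3→A] = [3, 2, 7, 8]
r3 m[φ4→R] = [8, 8, 9, 1]
r3 m[A→φ0] = [189, 162, 504, 576]
r3 m[A→φ1] = [243, 162, 448, 576]
r3 m[A→φ2] = [189, 162, 504, 648]
r3 m[A→φ3] = [567, 729, 576, 648]
r3 m[Q→φ0] = [1, 1, 1, 1]
r3 m[S→φ1] = [1, 1, 1, 1]
r3 m[E→φ0] = [1, 1, 1, 1]
r3 m[R→φ2] = [8, 8, 9, 1]
r3 m[R→φ4] = [7, 9, 8, 9]
r4 m[φ0→A] = [9, 9, 8, 9]
r4 m[φ0→Q] = [4032, 4608, 4608, 5184]
r4 m[φ0→E] = [4032, 4608, 5184, 4608]
r4 m[φ1→A] = [7, 9, 9, 9]
r4 m[φ1→S] = [5184, 3584, 2880, 5184]
r4 m[φ2→A] = [72, 32, 72, 72]
r4 m[φ2→R] = [3528, 4032, 5184, 2520]
r4 m[φ3→A] = [3, 2, 7, 8]
r4 m[φ4→R] = [8, 8, 9, 1]
r4 m[A→φ0] = [1512, 576, 4536, 5184]
r4 m[A→φ1] = [1944, 576, 4032, 5184]
r4 m[A→φ2] = [189, 162, 504, 648]
r4 m[A→φ3] = [4536, 2592, 5184, 5832]
r4 m[Q→φ0] = [1, 1, 1, 1]
r4 m[S→φ1] = [1, 1, 1, 1]
r4 m[E→φ0] = [1, 1, 1, 1]
r4 m[R→φ2] = [8, 8, 9, 1]
r4 m[R→φ4] = [3528, 4032, 5184, 2520]
r5 m[φ0→A] = [9, 9, 8, 9]
r5 m[φ0→Q] = [36288, 41472, 41472, 46656]
r5 m[φ0→E] = [36288, 41472, 46656, 41472]
r5 m[φ1→A] = [7, 9, 9, 9]
r5 m[φ1→S] = [46656, 32256, 25920, 46656]
r5 m[φ2→A] = [72, 32, 72, 72]
r5 m[φ2→R] = [3528, 4032, 5184, 2520]
r5 m[φ3→A] = [3, 2, 7, 8]
r5 m[φ4→R] = [8, 8, 9, 1]
r5 m[A→φ0] = [1512, 576, 4536, 5184]
r5 m[A→φ1] = [1944, 576, 4032, 5184]
r5 m[A→φ2] = [189, 162, 504, 648]
r5 m[A→φ3] = [4536, 2592, 5184, 5832]
r5 m[Q→φ0] = [1, 1, 1, 1]
r5 m[S→φ1] = [1, 1, 1, 1]
r5 m[E→φ0] = [1, 1, 1, 1]
r5 m[R→φ2] = [8, 8, 9, 1]
r5 m[R→φ4] = [3528, 4032, 5184, 2520]
r6 m[φ0→A] = [9, 9, 8, 9]
r6 m[φ0→Q] = [36288, 41472, 41472, 46656]
r6 m[φ0→E] = [36288, 41472, 46656, 41472]
r6 m[φ1→A] = [7, 9, 9, 9]
r6 m[φ1→S] = [46656, 32256, 25920, 46656]
r6 m[φ2→A] = [72, 32, 72, 72]
r6 m[φ2→R] = [3528, 4032, 5184, 2520]
r6 m[φ3→A] = [3, 2, 7, 8]
r6 m[φ4→R] = [8, 8, 9, 1]
r6 m[A→φ0] = [1512, 576, 4536, 5184]
r6 m[A→φ1] = [1944, 576, 4032, 5184]
r6 m[A→φ2] = [189, 162, 504, 648]
r6 m[A→φ3] = [4536, 2592, 5184, 5832]
r6 m[Q→φ0] = [1, 1, 1, 1]
r6 m[S→φ1] = [1, 1, 1, 1]
r6 m[E→φ0] = [1, 1, 1, 1]
r6 m[R→φ2] = [8, 8, 9, 1]
r6 m[R→φ4] = [3528, 4032, 5184, 2520]
fixed point reached at round 6
traceback from A: (A=3, Q=3, S=0, E=2, R=2), score=46656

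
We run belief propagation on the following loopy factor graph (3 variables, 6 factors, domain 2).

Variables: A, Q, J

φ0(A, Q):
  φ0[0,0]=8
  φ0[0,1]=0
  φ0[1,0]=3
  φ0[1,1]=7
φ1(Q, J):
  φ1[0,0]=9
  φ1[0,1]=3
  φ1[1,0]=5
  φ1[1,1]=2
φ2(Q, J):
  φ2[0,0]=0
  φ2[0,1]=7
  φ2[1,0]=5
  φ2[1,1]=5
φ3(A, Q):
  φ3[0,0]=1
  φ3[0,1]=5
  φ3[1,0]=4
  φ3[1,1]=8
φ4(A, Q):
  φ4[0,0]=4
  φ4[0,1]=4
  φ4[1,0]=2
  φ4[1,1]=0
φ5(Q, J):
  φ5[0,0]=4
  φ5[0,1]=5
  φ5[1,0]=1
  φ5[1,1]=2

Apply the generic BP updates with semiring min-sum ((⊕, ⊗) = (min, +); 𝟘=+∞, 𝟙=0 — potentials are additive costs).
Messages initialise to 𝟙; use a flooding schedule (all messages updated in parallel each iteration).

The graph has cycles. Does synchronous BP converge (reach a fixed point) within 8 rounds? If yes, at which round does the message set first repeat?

NOT CONVERGED within 8 rounds

init: all messages = 𝟙 over 2 values
r1 m[φ0→A] = [0, 3]
r1 m[φ0→Q] = [3, 0]
r1 m[φ1→Q] = [3, 2]
r1 m[φ1→J] = [5, 2]
r1 m[φ2→Q] = [0, 5]
r1 m[φ2→J] = [0, 5]
r1 m[φ3→A] = [1, 4]
r1 m[φ3→Q] = [1, 5]
r1 m[φ4→A] = [4, 0]
r1 m[φ4→Q] = [2, 0]
r1 m[φ5→Q] = [4, 1]
r1 m[φ5→J] = [1, 2]
r1 m[A→φ0] = [0, 0]
r1 m[A→φ3] = [0, 0]
r1 m[A→φ4] = [0, 0]
r1 m[Q→φ0] = [0, 0]
r1 m[Q→φ1] = [0, 0]
r1 m[Q→φ2] = [0, 0]
r1 m[Q→φ3] = [0, 0]
r1 m[Q→φ4] = [0, 0]
r1 m[Q→φ5] = [0, 0]
r1 m[J→φ1] = [0, 0]
r1 m[J→φ2] = [0, 0]
r1 m[J→φ5] = [0, 0]
r2 m[φ0→A] = [0, 3]
r2 m[φ0→Q] = [3, 0]
r2 m[φ1→Q] = [3, 2]
r2 m[φ1→J] = [5, 2]
r2 m[φ2→Q] = [0, 5]
r2 m[φ2→J] = [0, 5]
r2 m[φ3→A] = [1, 4]
r2 m[φ3→Q] = [1, 5]
r2 m[φ4→A] = [4, 0]
r2 m[φ4→Q] = [2, 0]
r2 m[φ5→Q] = [4, 1]
r2 m[φ5→J] = [1, 2]
r2 m[A→φ0] = [5, 4]
r2 m[A→φ3] = [4, 3]
r2 m[A→φ4] = [1, 7]
r2 m[Q→φ0] = [10, 13]
r2 m[Q→φ1] = [10, 11]
r2 m[Q→φ2] = [13, 8]
r2 m[Q→φ3] = [12, 8]
r2 m[Q→φ4] = [11, 13]
r2 m[Q→φ5] = [9, 12]
r2 m[J→φ1] = [1, 7]
r2 m[J→φ2] = [6, 4]
r2 m[J→φ5] = [5, 7]
r3 m[φ0→A] = [13, 13]
r3 m[φ0→Q] = [7, 5]
r3 m[φ1→Q] = [10, 6]
r3 m[φ1→J] = [16, 13]
r3 m[φ2→Q] = [6, 9]
r3 m[φ2→J] = [13, 13]
r3 m[φ3→A] = [13, 16]
r3 m[φ3→Q] = [5, 9]
r3 m[φ4→A] = [15, 13]
r3 m[φ4→Q] = [5, 5]
r3 m[φ5→Q] = [9, 6]
r3 m[φ5→J] = [13, 14]
r3 m[A→φ0] = [5, 4]
r3 m[A→φ3] = [4, 3]
r3 m[A→φ4] = [1, 7]
r3 m[Q→φ0] = [10, 13]
r3 m[Q→φ1] = [10, 11]
r3 m[Q→φ2] = [13, 8]
r3 m[Q→φ3] = [12, 8]
r3 m[Q→φ4] = [11, 13]
r3 m[Q→φ5] = [9, 12]
r3 m[J→φ1] = [1, 7]
r3 m[J→φ2] = [6, 4]
r3 m[J→φ5] = [5, 7]
r4 m[φ0→A] = [13, 13]
r4 m[φ0→Q] = [7, 5]
r4 m[φ1→Q] = [10, 6]
r4 m[φ1→J] = [16, 13]
r4 m[φ2→Q] = [6, 9]
r4 m[φ2→J] = [13, 13]
r4 m[φ3→A] = [13, 16]
r4 m[φ3→Q] = [5, 9]
r4 m[φ4→A] = [15, 13]
r4 m[φ4→Q] = [5, 5]
r4 m[φ5→Q] = [9, 6]
r4 m[φ5→J] = [13, 14]
r4 m[A→φ0] = [28, 29]
r4 m[A→φ3] = [28, 26]
r4 m[A→φ4] = [26, 29]
r4 m[Q→φ0] = [35, 35]
r4 m[Q→φ1] = [32, 34]
r4 m[Q→φ2] = [36, 31]
r4 m[Q→φ3] = [37, 31]
r4 m[Q→φ4] = [37, 35]
r4 m[Q→φ5] = [33, 34]
r4 m[J→φ1] = [26, 27]
r4 m[J→φ2] = [29, 27]
r4 m[J→φ5] = [29, 26]
r5 m[φ0→A] = [35, 38]
r5 m[φ0→Q] = [32, 28]
r5 m[φ1→Q] = [30, 29]
r5 m[φ1→J] = [39, 35]
r5 m[φ2→Q] = [29, 32]
r5 m[φ2→J] = [36, 36]
r5 m[φ3→A] = [36, 39]
r5 m[φ3→Q] = [29, 33]
r5 m[φ4→A] = [39, 35]
r5 m[φ4→Q] = [30, 29]
r5 m[φ5→Q] = [31, 28]
r5 m[φ5→J] = [35, 36]
r5 m[A→φ0] = [28, 29]
r5 m[A→φ3] = [28, 26]
r5 m[A→φ4] = [26, 29]
r5 m[Q→φ0] = [35, 35]
r5 m[Q→φ1] = [32, 34]
r5 m[Q→φ2] = [36, 31]
r5 m[Q→φ3] = [37, 31]
r5 m[Q→φ4] = [37, 35]
r5 m[Q→φ5] = [33, 34]
r5 m[J→φ1] = [26, 27]
r5 m[J→φ2] = [29, 27]
r5 m[J→φ5] = [29, 26]
r6 m[φ0→A] = [35, 38]
r6 m[φ0→Q] = [32, 28]
r6 m[φ1→Q] = [30, 29]
r6 m[φ1→J] = [39, 35]
r6 m[φ2→Q] = [29, 32]
r6 m[φ2→J] = [36, 36]
r6 m[φ3→A] = [36, 39]
r6 m[φ3→Q] = [29, 33]
r6 m[φ4→A] = [39, 35]
r6 m[φ4→Q] = [30, 29]
r6 m[φ5→Q] = [31, 28]
r6 m[φ5→J] = [35, 36]
r6 m[A→φ0] = [75, 74]
r6 m[A→φ3] = [74, 73]
r6 m[A→φ4] = [71, 77]
r6 m[Q→φ0] = [149, 151]
r6 m[Q→φ1] = [151, 150]
r6 m[Q→φ2] = [152, 147]
r6 m[Q→φ3] = [152, 146]
r6 m[Q→φ4] = [151, 150]
r6 m[Q→φ5] = [150, 151]
r6 m[J→φ1] = [71, 72]
r6 m[J→φ2] = [74, 71]
r6 m[J→φ5] = [75, 71]
r7 m[φ0→A] = [151, 152]
r7 m[φ0→Q] = [77, 75]
r7 m[φ1→Q] = [75, 74]
r7 m[φ1→J] = [155, 152]
r7 m[φ2→Q] = [74, 76]
r7 m[φ2→J] = [152, 152]
r7 m[φ3→A] = [151, 154]
r7 m[φ3→Q] = [75, 79]
r7 m[φ4→A] = [154, 150]
r7 m[φ4→Q] = [75, 75]
r7 m[φ5→Q] = [76, 73]
r7 m[φ5→J] = [152, 153]
r7 m[A→φ0] = [75, 74]
r7 m[A→φ3] = [74, 73]
r7 m[A→φ4] = [71, 77]
r7 m[Q→φ0] = [149, 151]
r7 m[Q→φ1] = [151, 150]
r7 m[Q→φ2] = [152, 147]
r7 m[Q→φ3] = [152, 146]
r7 m[Q→φ4] = [151, 150]
r7 m[Q→φ5] = [150, 151]
r7 m[J→φ1] = [71, 72]
r7 m[J→φ2] = [74, 71]
r7 m[J→φ5] = [75, 71]
r8 m[φ0→A] = [151, 152]
r8 m[φ0→Q] = [77, 75]
r8 m[φ1→Q] = [75, 74]
r8 m[φ1→J] = [155, 152]
r8 m[φ2→Q] = [74, 76]
r8 m[φ2→J] = [152, 152]
r8 m[φ3→A] = [151, 154]
r8 m[φ3→Q] = [75, 79]
r8 m[φ4→A] = [154, 150]
r8 m[φ4→Q] = [75, 75]
r8 m[φ5→Q] = [76, 73]
r8 m[φ5→J] = [152, 153]
r8 m[A→φ0] = [305, 304]
r8 m[A→φ3] = [305, 302]
r8 m[A→φ4] = [302, 306]
r8 m[Q→φ0] = [375, 377]
r8 m[Q→φ1] = [377, 378]
r8 m[Q→φ2] = [378, 376]
r8 m[Q→φ3] = [377, 373]
r8 m[Q→φ4] = [377, 377]
r8 m[Q→φ5] = [376, 379]
r8 m[J→φ1] = [304, 305]
r8 m[J→φ2] = [307, 305]
r8 m[J→φ5] = [307, 304]
no fixed point within 8 rounds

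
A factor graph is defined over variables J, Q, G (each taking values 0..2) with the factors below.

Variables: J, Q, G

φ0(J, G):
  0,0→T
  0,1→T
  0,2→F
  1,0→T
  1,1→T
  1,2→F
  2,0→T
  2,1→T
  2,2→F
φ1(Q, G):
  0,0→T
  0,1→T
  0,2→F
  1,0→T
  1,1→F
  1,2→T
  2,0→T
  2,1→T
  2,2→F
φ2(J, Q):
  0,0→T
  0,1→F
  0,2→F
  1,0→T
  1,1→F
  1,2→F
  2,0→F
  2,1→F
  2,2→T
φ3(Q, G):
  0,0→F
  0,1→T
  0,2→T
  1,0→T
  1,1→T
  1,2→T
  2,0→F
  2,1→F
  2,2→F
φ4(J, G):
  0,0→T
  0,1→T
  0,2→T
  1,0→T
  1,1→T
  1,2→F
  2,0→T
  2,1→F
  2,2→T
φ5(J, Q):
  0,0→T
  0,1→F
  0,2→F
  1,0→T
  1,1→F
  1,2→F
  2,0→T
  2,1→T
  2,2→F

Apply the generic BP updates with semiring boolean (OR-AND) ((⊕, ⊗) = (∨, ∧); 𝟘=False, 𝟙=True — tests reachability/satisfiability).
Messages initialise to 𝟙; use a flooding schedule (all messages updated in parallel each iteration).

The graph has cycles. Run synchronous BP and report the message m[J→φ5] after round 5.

message @ round 5 = [T, T, F]

init: all messages = 𝟙 over 3 values
r1 m[φ0→J] = [T, T, T]
r1 m[φ0→G] = [T, T, F]
r1 m[φ1→Q] = [T, T, T]
r1 m[φ1→G] = [T, T, T]
r1 m[φ2→J] = [T, T, T]
r1 m[φ2→Q] = [T, F, T]
r1 m[φ3→Q] = [T, T, F]
r1 m[φ3→G] = [T, T, T]
r1 m[φ4→J] = [T, T, T]
r1 m[φ4→G] = [T, T, T]
r1 m[φ5→J] = [T, T, T]
r1 m[φ5→Q] = [T, T, F]
r1 m[J→φ0] = [T, T, T]
r1 m[J→φ2] = [T, T, T]
r1 m[J→φ4] = [T, T, T]
r1 m[J→φ5] = [T, T, T]
r1 m[Q→φ1] = [T, T, T]
r1 m[Q→φ2] = [T, T, T]
r1 m[Q→φ3] = [T, T, T]
r1 m[Q→φ5] = [T, T, T]
r1 m[G→φ0] = [T, T, T]
r1 m[G→φ1] = [T, T, T]
r1 m[G→φ3] = [T, T, T]
r1 m[G→φ4] = [T, T, T]
r2 m[φ0→J] = [T, T, T]
r2 m[φ0→G] = [T, T, F]
r2 m[φ1→Q] = [T, T, T]
r2 m[φ1→G] = [T, T, T]
r2 m[φ2→J] = [T, T, T]
r2 m[φ2→Q] = [T, F, T]
r2 m[φ3→Q] = [T, T, F]
r2 m[φ3→G] = [T, T, T]
r2 m[φ4→J] = [T, T, T]
r2 m[φ4→G] = [T, T, T]
r2 m[φ5→J] = [T, T, T]
r2 m[φ5→Q] = [T, T, F]
r2 m[J→φ0] = [T, T, T]
r2 m[J→φ2] = [T, T, T]
r2 m[J→φ4] = [T, T, T]
r2 m[J→φ5] = [T, T, T]
r2 m[Q→φ1] = [T, F, F]
r2 m[Q→φ2] = [T, T, F]
r2 m[Q→φ3] = [T, F, F]
r2 m[Q→φ5] = [T, F, F]
r2 m[G→φ0] = [T, T, T]
r2 m[G→φ1] = [T, T, F]
r2 m[G→φ3] = [T, T, F]
r2 m[G→φ4] = [T, T, F]
r3 m[φ0→J] = [T, T, T]
r3 m[φ0→G] = [T, T, F]
r3 m[φ1→Q] = [T, T, T]
r3 m[φ1→G] = [T, T, F]
r3 m[φ2→J] = [T, T, F]
r3 m[φ2→Q] = [T, F, T]
r3 m[φ3→Q] = [T, T, F]
r3 m[φ3→G] = [F, T, T]
r3 m[φ4→J] = [T, T, T]
r3 m[φ4→G] = [T, T, T]
r3 m[φ5→J] = [T, T, T]
r3 m[φ5→Q] = [T, T, F]
r3 m[J→φ0] = [T, T, T]
r3 m[J→φ2] = [T, T, T]
r3 m[J→φ4] = [T, T, T]
r3 m[J→φ5] = [T, T, T]
r3 m[Q→φ1] = [T, F, F]
r3 m[Q→φ2] = [T, T, F]
r3 m[Q→φ3] = [T, F, F]
r3 m[Q→φ5] = [T, F, F]
r3 m[G→φ0] = [T, T, T]
r3 m[G→φ1] = [T, T, F]
r3 m[G→φ3] = [T, T, F]
r3 m[G→φ4] = [T, T, F]
r4 m[φ0→J] = [T, T, T]
r4 m[φ0→G] = [T, T, F]
r4 m[φ1→Q] = [T, T, T]
r4 m[φ1→G] = [T, T, F]
r4 m[φ2→J] = [T, T, F]
r4 m[φ2→Q] = [T, F, T]
r4 m[φ3→Q] = [T, T, F]
r4 m[φ3→G] = [F, T, T]
r4 m[φ4→J] = [T, T, T]
r4 m[φ4→G] = [T, T, T]
r4 m[φ5→J] = [T, T, T]
r4 m[φ5→Q] = [T, T, F]
r4 m[J→φ0] = [T, T, F]
r4 m[J→φ2] = [T, T, T]
r4 m[J→φ4] = [T, T, F]
r4 m[J→φ5] = [T, T, F]
r4 m[Q→φ1] = [T, F, F]
r4 m[Q→φ2] = [T, T, F]
r4 m[Q→φ3] = [T, F, F]
r4 m[Q→φ5] = [T, F, F]
r4 m[G→φ0] = [F, T, F]
r4 m[G→φ1] = [F, T, F]
r4 m[G→φ3] = [T, T, F]
r4 m[G→φ4] = [F, T, F]
r5 m[φ0→J] = [T, T, T]
r5 m[φ0→G] = [T, T, F]
r5 m[φ1→Q] = [T, F, T]
r5 m[φ1→G] = [T, T, F]
r5 m[φ2→J] = [T, T, F]
r5 m[φ2→Q] = [T, F, T]
r5 m[φ3→Q] = [T, T, F]
r5 m[φ3→G] = [F, T, T]
r5 m[φ4→J] = [T, T, F]
r5 m[φ4→G] = [T, T, T]
r5 m[φ5→J] = [T, T, T]
r5 m[φ5→Q] = [T, F, F]
r5 m[J→φ0] = [T, T, F]
r5 m[J→φ2] = [T, T, T]
r5 m[J→φ4] = [T, T, F]
r5 m[J→φ5] = [T, T, F]
r5 m[Q→φ1] = [T, F, F]
r5 m[Q→φ2] = [T, T, F]
r5 m[Q→φ3] = [T, F, F]
r5 m[Q→φ5] = [T, F, F]
r5 m[G→φ0] = [F, T, F]
r5 m[G→φ1] = [F, T, F]
r5 m[G→φ3] = [T, T, F]
r5 m[G→φ4] = [F, T, F]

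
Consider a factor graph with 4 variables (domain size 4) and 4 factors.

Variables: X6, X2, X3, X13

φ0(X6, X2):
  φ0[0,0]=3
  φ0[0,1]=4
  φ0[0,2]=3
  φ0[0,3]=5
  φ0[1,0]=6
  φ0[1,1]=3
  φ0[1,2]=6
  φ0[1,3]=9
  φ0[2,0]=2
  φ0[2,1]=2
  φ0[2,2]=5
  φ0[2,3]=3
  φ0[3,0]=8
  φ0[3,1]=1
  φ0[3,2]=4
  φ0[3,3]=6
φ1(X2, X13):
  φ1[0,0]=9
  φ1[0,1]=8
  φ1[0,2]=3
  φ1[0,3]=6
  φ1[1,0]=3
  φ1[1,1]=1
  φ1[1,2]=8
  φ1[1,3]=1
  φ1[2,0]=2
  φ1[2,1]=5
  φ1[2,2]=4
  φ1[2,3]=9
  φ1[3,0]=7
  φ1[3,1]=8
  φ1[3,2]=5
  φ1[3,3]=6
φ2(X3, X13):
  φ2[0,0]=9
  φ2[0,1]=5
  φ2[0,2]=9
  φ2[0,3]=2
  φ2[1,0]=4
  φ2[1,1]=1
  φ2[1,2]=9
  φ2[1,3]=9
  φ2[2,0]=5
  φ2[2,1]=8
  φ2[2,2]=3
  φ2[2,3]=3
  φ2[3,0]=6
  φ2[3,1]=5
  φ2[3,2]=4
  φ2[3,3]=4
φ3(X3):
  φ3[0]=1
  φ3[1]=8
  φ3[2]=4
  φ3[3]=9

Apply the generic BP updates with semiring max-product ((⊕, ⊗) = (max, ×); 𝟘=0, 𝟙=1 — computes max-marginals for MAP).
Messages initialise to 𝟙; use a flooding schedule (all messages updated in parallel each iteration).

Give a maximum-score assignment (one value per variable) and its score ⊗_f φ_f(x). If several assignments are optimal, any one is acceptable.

assignment: (X6=1, X2=2, X3=1, X13=3); score = 3888

init: all messages = 𝟙 over 4 values
r1 m[φ0→X6] = [5, 9, 5, 8]
r1 m[φ0→X2] = [8, 4, 6, 9]
r1 m[φ1→X2] = [9, 8, 9, 8]
r1 m[φ1→X13] = [9, 8, 8, 9]
r1 m[φ2→X3] = [9, 9, 8, 6]
r1 m[φ2→X13] = [9, 8, 9, 9]
r1 m[φ3→X3] = [1, 8, 4, 9]
r1 m[X6→φ0] = [1, 1, 1, 1]
r1 m[X2→φ0] = [1, 1, 1, 1]
r1 m[X2→φ1] = [1, 1, 1, 1]
r1 m[X3→φ2] = [1, 1, 1, 1]
r1 m[X3→φ3] = [1, 1, 1, 1]
r1 m[X13→φ1] = [1, 1, 1, 1]
r1 m[X13→φ2] = [1, 1, 1, 1]
r2 m[φ0→X6] = [5, 9, 5, 8]
r2 m[φ0→X2] = [8, 4, 6, 9]
r2 m[φ1→X2] = [9, 8, 9, 8]
r2 m[φ1→X13] = [9, 8, 8, 9]
r2 m[φ2→X3] = [9, 9, 8, 6]
r2 m[φ2→X13] = [9, 8, 9, 9]
r2 m[φ3→X3] = [1, 8, 4, 9]
r2 m[X6→φ0] = [1, 1, 1, 1]
r2 m[X2→φ0] = [9, 8, 9, 8]
r2 m[X2→φ1] = [8, 4, 6, 9]
r2 m[X3→φ2] = [1, 8, 4, 9]
r2 m[X3→φ3] = [9, 9, 8, 6]
r2 m[X13→φ1] = [9, 8, 9, 9]
r2 m[X13→φ2] = [9, 8, 8, 9]
r3 m[φ0→X6] = [40, 72, 45, 72]
r3 m[φ0→X2] = [8, 4, 6, 9]
r3 m[φ1→X2] = [81, 72, 81, 64]
r3 m[φ1→X13] = [72, 72, 45, 54]
r3 m[φ2→X3] = [81, 81, 64, 54]
r3 m[φ2→X13] = [54, 45, 72, 72]
r3 m[φ3→X3] = [1, 8, 4, 9]
r3 m[X6→φ0] = [1, 1, 1, 1]
r3 m[X2→φ0] = [9, 8, 9, 8]
r3 m[X2→φ1] = [8, 4, 6, 9]
r3 m[X3→φ2] = [1, 8, 4, 9]
r3 m[X3→φ3] = [9, 9, 8, 6]
r3 m[X13→φ1] = [9, 8, 9, 9]
r3 m[X13→φ2] = [9, 8, 8, 9]
r4 m[φ0→X6] = [40, 72, 45, 72]
r4 m[φ0→X2] = [8, 4, 6, 9]
r4 m[φ1→X2] = [81, 72, 81, 64]
r4 m[φ1→X13] = [72, 72, 45, 54]
r4 m[φ2→X3] = [81, 81, 64, 54]
r4 m[φ2→X13] = [54, 45, 72, 72]
r4 m[φ3→X3] = [1, 8, 4, 9]
r4 m[X6→φ0] = [1, 1, 1, 1]
r4 m[X2→φ0] = [81, 72, 81, 64]
r4 m[X2→φ1] = [8, 4, 6, 9]
r4 m[X3→φ2] = [1, 8, 4, 9]
r4 m[X3→φ3] = [81, 81, 64, 54]
r4 m[X13→φ1] = [54, 45, 72, 72]
r4 m[X13→φ2] = [72, 72, 45, 54]
r5 m[φ0→X6] = [320, 576, 405, 648]
r5 m[φ0→X2] = [8, 4, 6, 9]
r5 m[φ1→X2] = [486, 576, 648, 432]
r5 m[φ1→X13] = [72, 72, 45, 54]
r5 m[φ2→X3] = [648, 486, 576, 432]
r5 m[φ2→X13] = [54, 45, 72, 72]
r5 m[φ3→X3] = [1, 8, 4, 9]
r5 m[X6→φ0] = [1, 1, 1, 1]
r5 m[X2→φ0] = [81, 72, 81, 64]
r5 m[X2→φ1] = [8, 4, 6, 9]
r5 m[X3→φ2] = [1, 8, 4, 9]
r5 m[X3→φ3] = [81, 81, 64, 54]
r5 m[X13→φ1] = [54, 45, 72, 72]
r5 m[X13→φ2] = [72, 72, 45, 54]
r6 m[φ0→X6] = [320, 576, 405, 648]
r6 m[φ0→X2] = [8, 4, 6, 9]
r6 m[φ1→X2] = [486, 576, 648, 432]
r6 m[φ1→X13] = [72, 72, 45, 54]
r6 m[φ2→X3] = [648, 486, 576, 432]
r6 m[φ2→X13] = [54, 45, 72, 72]
r6 m[φ3→X3] = [1, 8, 4, 9]
r6 m[X6→φ0] = [1, 1, 1, 1]
r6 m[X2→φ0] = [486, 576, 648, 432]
r6 m[X2→φ1] = [8, 4, 6, 9]
r6 m[X3→φ2] = [1, 8, 4, 9]
r6 m[X3→φ3] = [648, 486, 576, 432]
r6 m[X13→φ1] = [54, 45, 72, 72]
r6 m[X13→φ2] = [72, 72, 45, 54]
r7 m[φ0→X6] = [2304, 3888, 3240, 3888]
r7 m[φ0→X2] = [8, 4, 6, 9]
r7 m[φ1→X2] = [486, 576, 648, 432]
r7 m[φ1→X13] = [72, 72, 45, 54]
r7 m[φ2→X3] = [648, 486, 576, 432]
r7 m[φ2→X13] = [54, 45, 72, 72]
r7 m[φ3→X3] = [1, 8, 4, 9]
r7 m[X6→φ0] = [1, 1, 1, 1]
r7 m[X2→φ0] = [486, 576, 648, 432]
r7 m[X2→φ1] = [8, 4, 6, 9]
r7 m[X3→φ2] = [1, 8, 4, 9]
r7 m[X3→φ3] = [648, 486, 576, 432]
r7 m[X13→φ1] = [54, 45, 72, 72]
r7 m[X13→φ2] = [72, 72, 45, 54]
r8 m[φ0→X6] = [2304, 3888, 3240, 3888]
r8 m[φ0→X2] = [8, 4, 6, 9]
r8 m[φ1→X2] = [486, 576, 648, 432]
r8 m[φ1→X13] = [72, 72, 45, 54]
r8 m[φ2→X3] = [648, 486, 576, 432]
r8 m[φ2→X13] = [54, 45, 72, 72]
r8 m[φ3→X3] = [1, 8, 4, 9]
r8 m[X6→φ0] = [1, 1, 1, 1]
r8 m[X2→φ0] = [486, 576, 648, 432]
r8 m[X2→φ1] = [8, 4, 6, 9]
r8 m[X3→φ2] = [1, 8, 4, 9]
r8 m[X3→φ3] = [648, 486, 576, 432]
r8 m[X13→φ1] = [54, 45, 72, 72]
r8 m[X13→φ2] = [72, 72, 45, 54]
fixed point reached at round 8
traceback from X6: (X6=1, X2=2, X3=1, X13=3), score=3888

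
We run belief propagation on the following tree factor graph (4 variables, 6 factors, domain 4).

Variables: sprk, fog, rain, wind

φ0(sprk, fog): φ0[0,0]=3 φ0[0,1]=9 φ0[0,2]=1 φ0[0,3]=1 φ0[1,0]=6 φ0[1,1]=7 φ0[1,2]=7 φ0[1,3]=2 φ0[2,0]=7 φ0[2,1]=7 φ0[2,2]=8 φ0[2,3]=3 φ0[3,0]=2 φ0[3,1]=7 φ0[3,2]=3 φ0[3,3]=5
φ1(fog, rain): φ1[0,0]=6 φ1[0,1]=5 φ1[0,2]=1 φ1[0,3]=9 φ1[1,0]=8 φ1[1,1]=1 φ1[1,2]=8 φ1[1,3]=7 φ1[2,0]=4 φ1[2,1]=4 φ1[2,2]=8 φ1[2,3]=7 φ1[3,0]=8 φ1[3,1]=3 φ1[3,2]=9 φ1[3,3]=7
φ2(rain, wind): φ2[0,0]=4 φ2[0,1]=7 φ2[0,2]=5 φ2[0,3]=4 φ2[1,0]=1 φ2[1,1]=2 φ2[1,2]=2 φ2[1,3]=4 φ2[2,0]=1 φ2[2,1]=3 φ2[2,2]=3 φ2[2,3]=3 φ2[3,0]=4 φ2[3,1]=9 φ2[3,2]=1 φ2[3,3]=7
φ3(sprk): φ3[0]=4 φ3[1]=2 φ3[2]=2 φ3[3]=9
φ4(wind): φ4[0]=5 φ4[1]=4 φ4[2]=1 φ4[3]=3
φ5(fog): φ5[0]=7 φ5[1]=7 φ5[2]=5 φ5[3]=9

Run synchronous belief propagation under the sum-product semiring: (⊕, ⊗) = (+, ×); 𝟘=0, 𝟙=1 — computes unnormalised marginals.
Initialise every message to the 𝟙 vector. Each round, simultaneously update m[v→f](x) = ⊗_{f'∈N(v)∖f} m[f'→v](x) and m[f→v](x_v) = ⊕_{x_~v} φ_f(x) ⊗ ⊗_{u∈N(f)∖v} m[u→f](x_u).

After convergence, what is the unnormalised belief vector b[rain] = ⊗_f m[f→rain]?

init: all messages = 𝟙 over 4 values
r1 m[φ0→sprk] = [14, 22, 25, 17]
r1 m[φ0→fog] = [18, 30, 19, 11]
r1 m[φ1→fog] = [21, 24, 23, 27]
r1 m[φ1→rain] = [26, 13, 26, 30]
r1 m[φ2→rain] = [20, 9, 10, 21]
r1 m[φ2→wind] = [10, 21, 11, 18]
r1 m[φ3→sprk] = [4, 2, 2, 9]
r1 m[φ4→wind] = [5, 4, 1, 3]
r1 m[φ5→fog] = [7, 7, 5, 9]
r1 m[sprk→φ0] = [1, 1, 1, 1]
r1 m[sprk→φ3] = [1, 1, 1, 1]
r1 m[fog→φ0] = [1, 1, 1, 1]
r1 m[fog→φ1] = [1, 1, 1, 1]
r1 m[fog→φ5] = [1, 1, 1, 1]
r1 m[rain→φ1] = [1, 1, 1, 1]
r1 m[rain→φ2] = [1, 1, 1, 1]
r1 m[wind→φ2] = [1, 1, 1, 1]
r1 m[wind→φ4] = [1, 1, 1, 1]
r2 m[φ0→sprk] = [14, 22, 25, 17]
r2 m[φ0→fog] = [18, 30, 19, 11]
r2 m[φ1→fog] = [21, 24, 23, 27]
r2 m[φ1→rain] = [26, 13, 26, 30]
r2 m[φ2→rain] = [20, 9, 10, 21]
r2 m[φ2→wind] = [10, 21, 11, 18]
r2 m[φ3→sprk] = [4, 2, 2, 9]
r2 m[φ4→wind] = [5, 4, 1, 3]
r2 m[φ5→fog] = [7, 7, 5, 9]
r2 m[sprk→φ0] = [4, 2, 2, 9]
r2 m[sprk→φ3] = [14, 22, 25, 17]
r2 m[fog→φ0] = [147, 168, 115, 243]
r2 m[fog→φ1] = [126, 210, 95, 99]
r2 m[fog→φ5] = [378, 720, 437, 297]
r2 m[rain→φ1] = [20, 9, 10, 21]
r2 m[rain→φ2] = [26, 13, 26, 30]
r2 m[wind→φ2] = [5, 4, 1, 3]
r2 m[wind→φ4] = [10, 21, 11, 18]
r3 m[φ0→sprk] = [2311, 3349, 3854, 3030]
r3 m[φ0→fog] = [56, 127, 61, 59]
r3 m[φ1→fog] = [364, 396, 343, 424]
r3 m[φ1→rain] = [3608, 1517, 3457, 3962]
r3 m[φ2→rain] = [65, 27, 29, 78]
r3 m[φ2→wind] = [263, 556, 264, 444]
r3 m[φ3→sprk] = [4, 2, 2, 9]
r3 m[φ4→wind] = [5, 4, 1, 3]
r3 m[φ5→fog] = [7, 7, 5, 9]
r3 m[sprk→φ0] = [4, 2, 2, 9]
r3 m[sprk→φ3] = [14, 22, 25, 17]
r3 m[fog→φ0] = [147, 168, 115, 243]
r3 m[fog→φ1] = [126, 210, 95, 99]
r3 m[fog→φ5] = [378, 720, 437, 297]
r3 m[rain→φ1] = [20, 9, 10, 21]
r3 m[rain→φ2] = [26, 13, 26, 30]
r3 m[wind→φ2] = [5, 4, 1, 3]
r3 m[wind→φ4] = [10, 21, 11, 18]
r4 m[φ0→sprk] = [2311, 3349, 3854, 3030]
r4 m[φ0→fog] = [56, 127, 61, 59]
r4 m[φ1→fog] = [364, 396, 343, 424]
r4 m[φ1→rain] = [3608, 1517, 3457, 3962]
r4 m[φ2→rain] = [65, 27, 29, 78]
r4 m[φ2→wind] = [263, 556, 264, 444]
r4 m[φ3→sprk] = [4, 2, 2, 9]
r4 m[φ4→wind] = [5, 4, 1, 3]
r4 m[φ5→fog] = [7, 7, 5, 9]
r4 m[sprk→φ0] = [4, 2, 2, 9]
r4 m[sprk→φ3] = [2311, 3349, 3854, 3030]
r4 m[fog→φ0] = [2548, 2772, 1715, 3816]
r4 m[fog→φ1] = [392, 889, 305, 531]
r4 m[fog→φ5] = [20384, 50292, 20923, 25016]
r4 m[rain→φ1] = [65, 27, 29, 78]
r4 m[rain→φ2] = [3608, 1517, 3457, 3962]
r4 m[wind→φ2] = [5, 4, 1, 3]
r4 m[wind→φ4] = [263, 556, 264, 444]
r5 m[φ0→sprk] = [38123, 54329, 62408, 48725]
r5 m[φ0→fog] = [56, 127, 61, 59]
r5 m[φ1→fog] = [1256, 1325, 1146, 1408]
r5 m[φ1→rain] = [14932, 5662, 14723, 15603]
r5 m[φ2→rain] = [65, 27, 29, 78]
r5 m[φ2→wind] = [35254, 74319, 35407, 58605]
r5 m[φ3→sprk] = [4, 2, 2, 9]
r5 m[φ4→wind] = [5, 4, 1, 3]
r5 m[φ5→fog] = [7, 7, 5, 9]
r5 m[sprk→φ0] = [4, 2, 2, 9]
r5 m[sprk→φ3] = [2311, 3349, 3854, 3030]
r5 m[fog→φ0] = [2548, 2772, 1715, 3816]
r5 m[fog→φ1] = [392, 889, 305, 531]
r5 m[fog→φ5] = [20384, 50292, 20923, 25016]
r5 m[rain→φ1] = [65, 27, 29, 78]
r5 m[rain→φ2] = [3608, 1517, 3457, 3962]
r5 m[wind→φ2] = [5, 4, 1, 3]
r5 m[wind→φ4] = [263, 556, 264, 444]
r6 m[φ0→sprk] = [38123, 54329, 62408, 48725]
r6 m[φ0→fog] = [56, 127, 61, 59]
r6 m[φ1→fog] = [1256, 1325, 1146, 1408]
r6 m[φ1→rain] = [14932, 5662, 14723, 15603]
r6 m[φ2→rain] = [65, 27, 29, 78]
r6 m[φ2→wind] = [35254, 74319, 35407, 58605]
r6 m[φ3→sprk] = [4, 2, 2, 9]
r6 m[φ4→wind] = [5, 4, 1, 3]
r6 m[φ5→fog] = [7, 7, 5, 9]
r6 m[sprk→φ0] = [4, 2, 2, 9]
r6 m[sprk→φ3] = [38123, 54329, 62408, 48725]
r6 m[fog→φ0] = [8792, 9275, 5730, 12672]
r6 m[fog→φ1] = [392, 889, 305, 531]
r6 m[fog→φ5] = [70336, 168275, 69906, 83072]
r6 m[rain→φ1] = [65, 27, 29, 78]
r6 m[rain→φ2] = [14932, 5662, 14723, 15603]
r6 m[wind→φ2] = [5, 4, 1, 3]
r6 m[wind→φ4] = [35254, 74319, 35407, 58605]
r7 m[φ0→sprk] = [128253, 183131, 210325, 163059]
r7 m[φ0→fog] = [56, 127, 61, 59]
r7 m[φ1→fog] = [1256, 1325, 1146, 1408]
r7 m[φ1→rain] = [14932, 5662, 14723, 15603]
r7 m[φ2→rain] = [65, 27, 29, 78]
r7 m[φ2→wind] = [142525, 300444, 145756, 235766]
r7 m[φ3→sprk] = [4, 2, 2, 9]
r7 m[φ4→wind] = [5, 4, 1, 3]
r7 m[φ5→fog] = [7, 7, 5, 9]
r7 m[sprk→φ0] = [4, 2, 2, 9]
r7 m[sprk→φ3] = [38123, 54329, 62408, 48725]
r7 m[fog→φ0] = [8792, 9275, 5730, 12672]
r7 m[fog→φ1] = [392, 889, 305, 531]
r7 m[fog→φ5] = [70336, 168275, 69906, 83072]
r7 m[rain→φ1] = [65, 27, 29, 78]
r7 m[rain→φ2] = [14932, 5662, 14723, 15603]
r7 m[wind→φ2] = [5, 4, 1, 3]
r7 m[wind→φ4] = [35254, 74319, 35407, 58605]
r8 m[φ0→sprk] = [128253, 183131, 210325, 163059]
r8 m[φ0→fog] = [56, 127, 61, 59]
r8 m[φ1→fog] = [1256, 1325, 1146, 1408]
r8 m[φ1→rain] = [14932, 5662, 14723, 15603]
r8 m[φ2→rain] = [65, 27, 29, 78]
r8 m[φ2→wind] = [142525, 300444, 145756, 235766]
r8 m[φ3→sprk] = [4, 2, 2, 9]
r8 m[φ4→wind] = [5, 4, 1, 3]
r8 m[φ5→fog] = [7, 7, 5, 9]
r8 m[sprk→φ0] = [4, 2, 2, 9]
r8 m[sprk→φ3] = [128253, 183131, 210325, 163059]
r8 m[fog→φ0] = [8792, 9275, 5730, 12672]
r8 m[fog→φ1] = [392, 889, 305, 531]
r8 m[fog→φ5] = [70336, 168275, 69906, 83072]
r8 m[rain→φ1] = [65, 27, 29, 78]
r8 m[rain→φ2] = [14932, 5662, 14723, 15603]
r8 m[wind→φ2] = [5, 4, 1, 3]
r8 m[wind→φ4] = [142525, 300444, 145756, 235766]
r9 m[φ0→sprk] = [128253, 183131, 210325, 163059]
r9 m[φ0→fog] = [56, 127, 61, 59]
r9 m[φ1→fog] = [1256, 1325, 1146, 1408]
r9 m[φ1→rain] = [14932, 5662, 14723, 15603]
r9 m[φ2→rain] = [65, 27, 29, 78]
r9 m[φ2→wind] = [142525, 300444, 145756, 235766]
r9 m[φ3→sprk] = [4, 2, 2, 9]
r9 m[φ4→wind] = [5, 4, 1, 3]
r9 m[φ5→fog] = [7, 7, 5, 9]
r9 m[sprk→φ0] = [4, 2, 2, 9]
r9 m[sprk→φ3] = [128253, 183131, 210325, 163059]
r9 m[fog→φ0] = [8792, 9275, 5730, 12672]
r9 m[fog→φ1] = [392, 889, 305, 531]
r9 m[fog→φ5] = [70336, 168275, 69906, 83072]
r9 m[rain→φ1] = [65, 27, 29, 78]
r9 m[rain→φ2] = [14932, 5662, 14723, 15603]
r9 m[wind→φ2] = [5, 4, 1, 3]
r9 m[wind→φ4] = [142525, 300444, 145756, 235766]
fixed point reached at round 9
b[rain] = ⊗ incoming = [970580, 152874, 426967, 1217034]

b[rain] = [970580, 152874, 426967, 1217034]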